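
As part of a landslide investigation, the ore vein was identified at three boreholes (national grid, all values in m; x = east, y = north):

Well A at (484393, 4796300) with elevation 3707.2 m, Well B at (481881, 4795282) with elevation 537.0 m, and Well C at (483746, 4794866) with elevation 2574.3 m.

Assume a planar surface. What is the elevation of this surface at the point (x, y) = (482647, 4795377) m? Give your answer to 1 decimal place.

1445.5 m

Two edge vectors: Well A→Well B = (-2512, -1018, -3170.2), Well A→Well C = (-647, -1434, -1132.9).
Normal n = (Well A→Well B) × (Well A→Well C) = (-3392774.6, -794725.4, 2943562).
So ∂z/∂x = −n_x/n_z = 1.152608506 and ∂z/∂y = −n_y/n_z = 0.269987654.
Intercept c from Well A: 3707.2 − 558315.49 − 1294941.79 = −1849550.08.
At (482647, 4795377): z = 556303.0 + 1294692.6 − 1849550.08 = 1445.5 m.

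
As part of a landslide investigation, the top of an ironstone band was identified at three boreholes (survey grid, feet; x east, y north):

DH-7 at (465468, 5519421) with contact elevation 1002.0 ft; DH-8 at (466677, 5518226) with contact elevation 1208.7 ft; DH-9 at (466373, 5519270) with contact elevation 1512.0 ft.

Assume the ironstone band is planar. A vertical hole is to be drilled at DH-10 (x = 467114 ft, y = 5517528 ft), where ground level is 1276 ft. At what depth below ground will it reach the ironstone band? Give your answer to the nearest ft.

120 ft

Two edge vectors: DH-7→DH-8 = (1209, -1195, 206.7), DH-7→DH-9 = (905, -151, 510).
Normal n = (DH-7→DH-8) × (DH-7→DH-9) = (-578238.3, -429526.5, 898916).
So ∂z/∂x = −n_x/n_z = 0.64326177 and ∂z/∂y = −n_y/n_z = 0.47782718.
Intercept c from DH-7: 1002 − 299417.77 − 2637329.39 = −2935745.16.
At (467114, 5517528): z_contact = 300476.6 + 2636424.9 − 2935745.16 = 1156.3 ft.
Depth below ground = 1276 − 1156.3 = 120 ft.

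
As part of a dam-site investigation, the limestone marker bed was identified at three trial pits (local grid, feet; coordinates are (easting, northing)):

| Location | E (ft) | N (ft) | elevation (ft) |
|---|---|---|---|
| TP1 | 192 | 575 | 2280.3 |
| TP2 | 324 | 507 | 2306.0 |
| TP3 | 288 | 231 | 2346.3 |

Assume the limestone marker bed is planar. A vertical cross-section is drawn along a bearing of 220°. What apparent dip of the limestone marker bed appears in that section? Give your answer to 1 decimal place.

Two edge vectors: TP1→TP2 = (132, -68, 25.7), TP1→TP3 = (96, -344, 66).
Normal n = (TP1→TP2) × (TP1→TP3) = (4352.8, -6244.8, -38880).
So ∂z/∂E = −n_x/n_z = 0.11195 and ∂z/∂N = −n_y/n_z = −0.16062.
Unit vector along 220° is (sin 220°, cos 220°) = (-0.6428, -0.7660).
Slope in that direction = a·(-0.6428) + b·(-0.7660) = 0.05108.
Apparent dip = arctan|0.05108| = 2.9° (true dip is 11.1°, so apparent ≤ true as expected).

2.9°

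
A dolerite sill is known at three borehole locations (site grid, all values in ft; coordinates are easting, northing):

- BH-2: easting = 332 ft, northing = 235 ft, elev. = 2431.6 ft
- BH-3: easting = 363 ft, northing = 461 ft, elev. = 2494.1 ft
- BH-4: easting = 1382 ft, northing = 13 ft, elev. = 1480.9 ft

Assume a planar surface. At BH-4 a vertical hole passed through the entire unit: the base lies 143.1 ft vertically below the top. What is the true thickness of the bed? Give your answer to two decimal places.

Let the plane be z = a·easting + b·northing + c.
BH-3−BH-2: 31a + 226b = 62.5;  BH-4−BH-2: 1050a − 222b = −950.7.
Solving gives a = −0.82309, b = 0.38945.
|∇z| = √(a²+b²) = 0.91057, so dip δ = arctan(0.91057) = 42.32°.
True thickness = vertical thickness × cos δ = 143.1 × cos 42.32° = 105.81 ft.

105.81 ft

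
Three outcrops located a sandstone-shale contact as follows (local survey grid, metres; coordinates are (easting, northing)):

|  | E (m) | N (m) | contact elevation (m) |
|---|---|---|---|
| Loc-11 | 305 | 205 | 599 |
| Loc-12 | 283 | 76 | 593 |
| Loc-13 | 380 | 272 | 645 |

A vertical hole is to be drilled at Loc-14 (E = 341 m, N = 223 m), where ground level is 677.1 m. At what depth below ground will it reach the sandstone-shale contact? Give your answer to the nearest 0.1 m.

Let the plane be z = a·E + b·N + c.
Loc-12−Loc-11: −22a − 129b = −6;  Loc-13−Loc-11: 75a + 67b = 46.
Solving gives a = 0.67455, b = −0.06853.
Then c = 599 − a·305 − b·205 = 407.31.
At (341, 223): z_contact = 230.02 − 15.28 + 407.31 = 622.05 m.
Depth below ground = 677.1 − 622.05 = 55.0 m.

55.0 m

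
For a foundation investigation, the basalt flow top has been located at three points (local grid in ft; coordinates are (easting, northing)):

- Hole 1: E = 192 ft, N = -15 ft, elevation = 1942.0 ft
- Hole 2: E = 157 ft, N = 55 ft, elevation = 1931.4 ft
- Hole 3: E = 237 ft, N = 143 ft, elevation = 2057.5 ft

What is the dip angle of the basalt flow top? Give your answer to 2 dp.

Two edge vectors: Hole 1→Hole 2 = (-35, 70, -10.6), Hole 1→Hole 3 = (45, 158, 115.5).
Normal n = (Hole 1→Hole 2) × (Hole 1→Hole 3) = (9759.8, 3565.5, -8680).
So ∂z/∂E = −n_x/n_z = 1.12440 and ∂z/∂N = −n_y/n_z = 0.41077.
Gradient magnitude |∇z| = √(a² + b²) = √(1.26428 + 0.16873) = 1.19708.
True dip = arctan(1.19708) = 50.13°, dipping toward WSW (azimuth ≈ 250°).

50.13°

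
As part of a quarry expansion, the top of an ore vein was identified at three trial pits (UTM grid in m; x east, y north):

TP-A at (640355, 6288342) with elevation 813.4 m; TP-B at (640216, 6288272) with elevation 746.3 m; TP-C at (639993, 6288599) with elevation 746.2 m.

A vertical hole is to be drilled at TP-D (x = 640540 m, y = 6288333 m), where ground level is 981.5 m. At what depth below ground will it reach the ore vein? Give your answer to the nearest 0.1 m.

Two edge vectors: TP-A→TP-B = (-139, -70, -67.1), TP-A→TP-C = (-362, 257, -67.2).
Normal n = (TP-A→TP-B) × (TP-A→TP-C) = (21948.7, 14949.4, -61063).
So ∂z/∂x = −n_x/n_z = 0.359443526 and ∂z/∂y = −n_y/n_z = 0.244819285.
Intercept c from TP-A: 813.4 − 230171.46 − 1539507.39 = −1768865.45.
At (640540, 6288333): z_contact = 230237.96 + 1539505.19 − 1768865.45 = 877.69 m.
Depth below ground = 981.5 − 877.69 = 103.8 m.

103.8 m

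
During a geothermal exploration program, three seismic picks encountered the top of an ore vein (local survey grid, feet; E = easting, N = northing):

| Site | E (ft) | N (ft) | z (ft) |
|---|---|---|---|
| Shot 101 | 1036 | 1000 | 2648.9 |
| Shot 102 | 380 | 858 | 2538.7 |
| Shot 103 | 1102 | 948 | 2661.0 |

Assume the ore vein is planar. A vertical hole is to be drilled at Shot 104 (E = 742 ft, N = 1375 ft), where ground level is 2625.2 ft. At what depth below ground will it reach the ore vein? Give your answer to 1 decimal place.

Let the plane be z = a·E + b·N + c.
Shot 102−Shot 101: −656a − 142b = −110.2;  Shot 103−Shot 101: 66a − 52b = 12.1.
Solving gives a = 0.171295, b = −0.015279.
Then c = 2648.9 − a·1036 − b·1000 = 2486.72.
At (742, 1375): z_contact = 127.10 − 21.01 + 2486.72 = 2592.81 ft.
Depth below ground = 2625.2 − 2592.81 = 32.4 ft.

32.4 ft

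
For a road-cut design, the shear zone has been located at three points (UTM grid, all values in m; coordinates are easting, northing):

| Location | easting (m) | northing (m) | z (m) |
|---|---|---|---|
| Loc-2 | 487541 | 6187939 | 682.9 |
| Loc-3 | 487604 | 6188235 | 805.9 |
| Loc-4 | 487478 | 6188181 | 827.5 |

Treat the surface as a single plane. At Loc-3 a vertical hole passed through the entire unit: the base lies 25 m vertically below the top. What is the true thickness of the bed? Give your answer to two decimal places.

Two edge vectors: Loc-2→Loc-3 = (63, 296, 123), Loc-2→Loc-4 = (-63, 242, 144.6).
Normal n = (Loc-2→Loc-3) × (Loc-2→Loc-4) = (13035.6, -16858.8, 33894).
So ∂z/∂easting = −n_x/n_z = −0.38460 and ∂z/∂northing = −n_y/n_z = 0.49740.
|∇z| = √(a²+b²) = 0.62875, so dip δ = arctan(0.62875) = 32.16°.
True thickness = vertical thickness × cos δ = 25 × cos 32.16° = 21.16 m.

21.16 m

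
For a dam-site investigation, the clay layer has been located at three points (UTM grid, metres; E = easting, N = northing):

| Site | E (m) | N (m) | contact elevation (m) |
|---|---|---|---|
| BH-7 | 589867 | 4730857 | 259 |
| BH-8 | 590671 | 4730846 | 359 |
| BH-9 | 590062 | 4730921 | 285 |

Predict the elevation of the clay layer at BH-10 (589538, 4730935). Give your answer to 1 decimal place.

Let the plane be z = a·E + b·N + c.
BH-8−BH-7: 804a − 11b = 100;  BH-9−BH-7: 195a + 64b = 26.
Solving gives a = 0.124736479, b = 0.026193541.
Then c = 259 − a·589867 − b·4730857 = −197236.83.
At (589538, 4730935): z = 73536.9 + 123919.9 − 197236.83 = 220.0 m.

220.0 m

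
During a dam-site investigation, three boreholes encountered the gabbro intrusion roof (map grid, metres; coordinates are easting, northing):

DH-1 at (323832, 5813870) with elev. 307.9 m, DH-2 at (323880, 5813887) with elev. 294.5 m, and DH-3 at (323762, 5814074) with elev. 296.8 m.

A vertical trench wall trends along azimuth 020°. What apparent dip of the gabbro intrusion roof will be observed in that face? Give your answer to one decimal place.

Two edge vectors: DH-1→DH-2 = (48, 17, -13.4), DH-1→DH-3 = (-70, 204, -11.1).
Normal n = (DH-1→DH-2) × (DH-1→DH-3) = (2544.9, 1470.8, 10982).
So ∂z/∂easting = −n_x/n_z = −0.23173 and ∂z/∂northing = −n_y/n_z = −0.13393.
Unit vector along 020° is (sin 20°, cos 20°) = (0.3420, 0.9397).
Slope in that direction = a·(0.3420) + b·(0.9397) = −0.20511.
Apparent dip = arctan|0.20511| = 11.6° (true dip is 15.0°, so apparent ≤ true as expected).

11.6°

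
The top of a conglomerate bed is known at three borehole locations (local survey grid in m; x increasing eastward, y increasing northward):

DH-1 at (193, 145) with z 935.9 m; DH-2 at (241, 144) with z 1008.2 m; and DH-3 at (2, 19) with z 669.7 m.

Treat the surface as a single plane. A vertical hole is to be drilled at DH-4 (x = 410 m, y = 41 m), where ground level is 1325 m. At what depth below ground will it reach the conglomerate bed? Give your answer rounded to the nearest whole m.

46 m

Let the plane be z = a·x + b·y + c.
DH-2−DH-1: 48a − 1b = 72.3;  DH-3−DH-1: −191a − 126b = −266.2.
Solving gives a = 1.50280, b = −0.16536.
Then c = 935.9 − a·193 − b·145 = 669.84.
At (410, 41): z_contact = 616.2 − 6.8 + 669.84 = 1279.2 m.
Depth below ground = 1325 − 1279.2 = 46 m.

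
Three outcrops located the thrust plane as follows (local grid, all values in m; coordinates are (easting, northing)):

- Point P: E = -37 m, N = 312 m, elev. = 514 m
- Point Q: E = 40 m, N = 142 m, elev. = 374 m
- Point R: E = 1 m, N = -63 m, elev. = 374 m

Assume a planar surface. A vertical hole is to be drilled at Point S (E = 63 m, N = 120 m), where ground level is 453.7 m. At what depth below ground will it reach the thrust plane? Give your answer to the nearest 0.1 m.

Let the plane be z = a·E + b·N + c.
Point Q−Point P: 77a − 170b = −140;  Point R−Point P: 38a − 375b = −140.
Solving gives a = −1.28039, b = 0.24359.
Then c = 514 − a·-37 − b·312 = 390.63.
At (63, 120): z_contact = −80.66 + 29.23 + 390.63 = 339.19 m.
Depth below ground = 453.7 − 339.19 = 114.5 m.

114.5 m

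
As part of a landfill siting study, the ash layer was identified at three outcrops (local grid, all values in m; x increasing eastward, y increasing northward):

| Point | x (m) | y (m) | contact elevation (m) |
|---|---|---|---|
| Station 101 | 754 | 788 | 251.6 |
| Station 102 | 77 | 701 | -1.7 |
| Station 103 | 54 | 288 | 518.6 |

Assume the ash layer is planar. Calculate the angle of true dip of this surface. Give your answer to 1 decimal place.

54.4°

Let the plane be z = a·x + b·y + c.
Station 102−Station 101: −677a − 87b = −253.3;  Station 103−Station 101: −700a − 500b = 267.
Solving gives a = 0.53991, b = −1.28987.
Gradient magnitude |∇z| = √(a² + b²) = √(0.29150 + 1.66377) = 1.39831.
True dip = arctan(1.39831) = 54.4°, dipping toward NNW (azimuth ≈ 337°).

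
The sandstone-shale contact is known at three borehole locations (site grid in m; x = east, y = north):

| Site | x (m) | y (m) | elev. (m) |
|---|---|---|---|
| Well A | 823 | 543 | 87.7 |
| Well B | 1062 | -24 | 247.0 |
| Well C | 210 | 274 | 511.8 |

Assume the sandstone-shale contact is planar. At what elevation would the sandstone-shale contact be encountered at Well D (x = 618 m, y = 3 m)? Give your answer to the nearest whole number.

Two edge vectors: Well A→Well B = (239, -567, 159.3), Well A→Well C = (-613, -269, 424.1).
Normal n = (Well A→Well B) × (Well A→Well C) = (-197613, -199010.8, -411862).
So ∂z/∂x = −n_x/n_z = −0.47980 and ∂z/∂y = −n_y/n_z = −0.48320.
Intercept c from Well A: 87.7 + 394.88 + 262.38 = 744.96.
At (618, 3): z = −296.5 − 1.4 + 744.96 = 447.0 m.

447 m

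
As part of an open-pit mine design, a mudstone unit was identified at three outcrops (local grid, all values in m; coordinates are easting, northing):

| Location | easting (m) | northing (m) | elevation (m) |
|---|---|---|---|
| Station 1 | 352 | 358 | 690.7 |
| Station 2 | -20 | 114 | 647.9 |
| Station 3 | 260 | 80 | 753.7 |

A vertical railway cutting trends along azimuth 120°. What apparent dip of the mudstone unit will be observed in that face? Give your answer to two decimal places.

24.74°

Two edge vectors: Station 1→Station 2 = (-372, -244, -42.8), Station 1→Station 3 = (-92, -278, 63).
Normal n = (Station 1→Station 2) × (Station 1→Station 3) = (-27270.4, 27373.6, 80968).
So ∂z/∂easting = −n_x/n_z = 0.33680 and ∂z/∂northing = −n_y/n_z = −0.33808.
Unit vector along 120° is (sin 120°, cos 120°) = (0.8660, -0.5000).
Slope in that direction = a·(0.8660) + b·(-0.5000) = 0.46072.
Apparent dip = arctan|0.46072| = 24.74° (true dip is 25.5°, so apparent ≤ true as expected).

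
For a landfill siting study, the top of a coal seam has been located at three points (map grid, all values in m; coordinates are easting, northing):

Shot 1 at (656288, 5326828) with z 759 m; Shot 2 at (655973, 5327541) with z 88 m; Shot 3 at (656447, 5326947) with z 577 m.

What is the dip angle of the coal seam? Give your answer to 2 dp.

48.66°

Two edge vectors: Shot 1→Shot 2 = (-315, 713, -671), Shot 1→Shot 3 = (159, 119, -182).
Normal n = (Shot 1→Shot 2) × (Shot 1→Shot 3) = (-49917, -164019, -150852).
So ∂z/∂easting = −n_x/n_z = −0.33090 and ∂z/∂northing = −n_y/n_z = −1.08728.
Gradient magnitude |∇z| = √(a² + b²) = √(0.10950 + 1.18219) = 1.13652.
True dip = arctan(1.13652) = 48.66°, dipping toward NNE (azimuth ≈ 017°).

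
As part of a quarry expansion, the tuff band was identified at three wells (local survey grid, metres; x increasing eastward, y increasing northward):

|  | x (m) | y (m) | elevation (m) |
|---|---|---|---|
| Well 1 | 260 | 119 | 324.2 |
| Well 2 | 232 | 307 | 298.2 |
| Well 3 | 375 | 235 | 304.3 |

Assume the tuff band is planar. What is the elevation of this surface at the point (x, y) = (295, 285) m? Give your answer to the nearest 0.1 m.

299.5 m

Let the plane be z = a·x + b·y + c.
Well 2−Well 1: −28a + 188b = −26;  Well 3−Well 1: 115a + 116b = −19.9.
Solving gives a = −0.02916, b = −0.14264.
Then c = 324.2 − a·260 − b·119 = 348.76.
At (295, 285): z = −8.6 − 40.7 + 348.76 = 299.5 m.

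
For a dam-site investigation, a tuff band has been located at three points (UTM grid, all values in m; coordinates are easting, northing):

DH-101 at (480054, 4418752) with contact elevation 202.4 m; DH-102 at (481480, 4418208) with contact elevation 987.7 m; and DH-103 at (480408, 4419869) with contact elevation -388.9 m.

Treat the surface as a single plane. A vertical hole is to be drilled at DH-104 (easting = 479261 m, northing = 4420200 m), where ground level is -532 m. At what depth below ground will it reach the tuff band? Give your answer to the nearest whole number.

422 m

Two edge vectors: DH-101→DH-102 = (1426, -544, 785.3), DH-101→DH-103 = (354, 1117, -591.3).
Normal n = (DH-101→DH-102) × (DH-101→DH-103) = (-555512.9, 1121190, 1785418).
So ∂z/∂easting = −n_x/n_z = 0.31113885 and ∂z/∂northing = −n_y/n_z = −0.62797059.
Intercept c from DH-101: 202.4 − 149363.45 + 2774846.31 = 2625685.26.
At (479261, 4420200): z_contact = 149116.7 − 2775755.6 + 2625685.26 = -953.6 m.
Depth below ground = -532 − (-953.6) = 422 m.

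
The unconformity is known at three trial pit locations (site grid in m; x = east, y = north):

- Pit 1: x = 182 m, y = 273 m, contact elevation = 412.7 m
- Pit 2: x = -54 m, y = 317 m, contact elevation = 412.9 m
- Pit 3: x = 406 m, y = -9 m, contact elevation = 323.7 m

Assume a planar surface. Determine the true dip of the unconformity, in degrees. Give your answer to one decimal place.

20.6°

Two edge vectors: Pit 1→Pit 2 = (-236, 44, 0.2), Pit 1→Pit 3 = (224, -282, -89).
Normal n = (Pit 1→Pit 2) × (Pit 1→Pit 3) = (-3859.6, -20959.2, 56696).
So ∂z/∂x = −n_x/n_z = 0.06808 and ∂z/∂y = −n_y/n_z = 0.36968.
Gradient magnitude |∇z| = √(a² + b²) = √(0.00463 + 0.13666) = 0.37589.
True dip = arctan(0.37589) = 20.6°, dipping toward S (azimuth ≈ 190°).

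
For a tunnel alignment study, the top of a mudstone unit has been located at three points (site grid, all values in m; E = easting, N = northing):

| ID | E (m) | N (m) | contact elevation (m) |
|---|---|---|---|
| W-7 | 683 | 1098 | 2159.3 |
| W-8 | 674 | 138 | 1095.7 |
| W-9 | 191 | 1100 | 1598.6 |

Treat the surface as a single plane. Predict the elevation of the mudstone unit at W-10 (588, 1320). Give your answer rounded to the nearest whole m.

Two edge vectors: W-7→W-8 = (-9, -960, -1063.6), W-7→W-9 = (-492, 2, -560.7).
Normal n = (W-7→W-8) × (W-7→W-9) = (540399.2, 518244.9, -472338).
So ∂z/∂E = −n_x/n_z = 1.14409 and ∂z/∂N = −n_y/n_z = 1.09719.
Intercept c from W-7: 2159.3 − 781.42 − 1204.72 = 173.17.
At (588, 1320): z = 672.7 + 1448.3 + 173.17 = 2294.2 m.

2294 m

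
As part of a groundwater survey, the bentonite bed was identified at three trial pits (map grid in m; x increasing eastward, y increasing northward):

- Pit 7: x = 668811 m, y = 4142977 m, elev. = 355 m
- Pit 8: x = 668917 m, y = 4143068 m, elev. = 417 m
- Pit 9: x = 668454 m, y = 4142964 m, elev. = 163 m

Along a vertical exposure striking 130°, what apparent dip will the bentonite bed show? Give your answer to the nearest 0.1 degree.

20.5°

Two edge vectors: Pit 7→Pit 8 = (106, 91, 62), Pit 7→Pit 9 = (-357, -13, -192).
Normal n = (Pit 7→Pit 8) × (Pit 7→Pit 9) = (-16666, -1782, 31109).
So ∂z/∂x = −n_x/n_z = 0.53573 and ∂z/∂y = −n_y/n_z = 0.05728.
Unit vector along 130° is (sin 130°, cos 130°) = (0.7660, -0.6428).
Slope in that direction = a·(0.7660) + b·(-0.6428) = 0.37357.
Apparent dip = arctan|0.37357| = 20.5° (true dip is 28.3°, so apparent ≤ true as expected).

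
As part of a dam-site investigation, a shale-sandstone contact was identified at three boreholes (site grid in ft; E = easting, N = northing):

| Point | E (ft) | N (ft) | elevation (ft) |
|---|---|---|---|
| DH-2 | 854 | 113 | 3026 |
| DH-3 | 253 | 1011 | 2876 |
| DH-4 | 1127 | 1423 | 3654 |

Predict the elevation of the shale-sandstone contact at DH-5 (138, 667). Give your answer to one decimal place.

Let the plane be z = a·E + b·N + c.
DH-3−DH-2: −601a + 898b = −150;  DH-4−DH-2: 273a + 1310b = 628.
Solving gives a = 0.736533, b = 0.325898.
Then c = 3026 − a·854 − b·113 = 2360.17.
At (138, 667): z = 101.6 + 217.4 + 2360.17 = 2679.2 ft.

2679.2 ft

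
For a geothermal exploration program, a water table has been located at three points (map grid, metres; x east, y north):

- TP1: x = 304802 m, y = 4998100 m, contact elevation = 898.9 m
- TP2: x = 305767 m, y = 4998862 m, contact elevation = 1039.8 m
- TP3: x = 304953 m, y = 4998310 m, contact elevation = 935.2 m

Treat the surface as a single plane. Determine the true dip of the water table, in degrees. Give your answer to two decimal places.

Two edge vectors: TP1→TP2 = (965, 762, 140.9), TP1→TP3 = (151, 210, 36.3).
Normal n = (TP1→TP2) × (TP1→TP3) = (-1928.4, -13753.6, 87588).
So ∂z/∂x = −n_x/n_z = 0.02202 and ∂z/∂y = −n_y/n_z = 0.15703.
Gradient magnitude |∇z| = √(a² + b²) = √(0.00048 + 0.02466) = 0.15856.
True dip = arctan(0.15856) = 9.01°, dipping toward S (azimuth ≈ 188°).

9.01°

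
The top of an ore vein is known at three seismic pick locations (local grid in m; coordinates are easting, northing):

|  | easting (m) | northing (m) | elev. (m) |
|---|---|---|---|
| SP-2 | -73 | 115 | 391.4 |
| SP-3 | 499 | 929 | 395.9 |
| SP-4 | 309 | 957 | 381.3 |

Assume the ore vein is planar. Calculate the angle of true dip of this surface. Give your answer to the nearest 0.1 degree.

4.7°

Two edge vectors: SP-2→SP-3 = (572, 814, 4.5), SP-2→SP-4 = (382, 842, -10.1).
Normal n = (SP-2→SP-3) × (SP-2→SP-4) = (-12010.4, 7496.2, 170676).
So ∂z/∂easting = −n_x/n_z = 0.07037 and ∂z/∂northing = −n_y/n_z = −0.04392.
Gradient magnitude |∇z| = √(a² + b²) = √(0.00495 + 0.00193) = 0.08295.
True dip = arctan(0.08295) = 4.7°, dipping toward WNW (azimuth ≈ 302°).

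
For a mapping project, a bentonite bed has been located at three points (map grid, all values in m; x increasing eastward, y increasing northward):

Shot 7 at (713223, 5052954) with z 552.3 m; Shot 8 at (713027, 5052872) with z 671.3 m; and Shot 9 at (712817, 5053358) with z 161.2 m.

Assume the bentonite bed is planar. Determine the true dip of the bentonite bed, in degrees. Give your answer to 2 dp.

48.24°

Let the plane be z = a·x + b·y + c.
Shot 8−Shot 7: −196a − 82b = 119;  Shot 9−Shot 7: −406a + 404b = −391.1.
Solving gives a = −0.14230, b = −1.11108.
Gradient magnitude |∇z| = √(a² + b²) = √(0.02025 + 1.23449) = 1.12015.
True dip = arctan(1.12015) = 48.24°, dipping toward N (azimuth ≈ 007°).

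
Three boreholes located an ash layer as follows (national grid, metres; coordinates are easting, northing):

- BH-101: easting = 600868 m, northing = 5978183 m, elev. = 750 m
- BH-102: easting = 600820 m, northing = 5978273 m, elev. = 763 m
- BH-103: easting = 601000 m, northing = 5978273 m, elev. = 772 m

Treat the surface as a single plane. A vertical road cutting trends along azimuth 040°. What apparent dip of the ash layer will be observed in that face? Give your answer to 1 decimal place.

9.3°

Two edge vectors: BH-101→BH-102 = (-48, 90, 13), BH-101→BH-103 = (132, 90, 22).
Normal n = (BH-101→BH-102) × (BH-101→BH-103) = (810, 2772, -16200).
So ∂z/∂easting = −n_x/n_z = 0.05000 and ∂z/∂northing = −n_y/n_z = 0.17111.
Unit vector along 040° is (sin 40°, cos 40°) = (0.6428, 0.7660).
Slope in that direction = a·(0.6428) + b·(0.7660) = 0.16322.
Apparent dip = arctan|0.16322| = 9.3° (true dip is 10.1°, so apparent ≤ true as expected).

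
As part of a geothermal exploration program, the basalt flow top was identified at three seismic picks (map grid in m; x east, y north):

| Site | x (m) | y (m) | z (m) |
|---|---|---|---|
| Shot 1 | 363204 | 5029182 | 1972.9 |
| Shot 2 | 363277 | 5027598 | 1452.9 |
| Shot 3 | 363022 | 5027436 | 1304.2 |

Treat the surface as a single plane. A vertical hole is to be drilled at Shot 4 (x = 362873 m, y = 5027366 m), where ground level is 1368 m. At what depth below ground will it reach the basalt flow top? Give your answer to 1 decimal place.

Let the plane be z = a·x + b·y + c.
Shot 2−Shot 1: 73a − 1584b = −520;  Shot 3−Shot 1: −182a − 1746b = −668.7.
Solving gives a = 0.363926051, b = 0.345054673.
Then c = 1972.9 − a·363204 − b·5029182 = −1865549.25.
At (362873, 5027366): z_contact = 132058.94 + 1734716.13 − 1865549.25 = 1225.82 m.
Depth below ground = 1368 − 1225.82 = 142.2 m.

142.2 m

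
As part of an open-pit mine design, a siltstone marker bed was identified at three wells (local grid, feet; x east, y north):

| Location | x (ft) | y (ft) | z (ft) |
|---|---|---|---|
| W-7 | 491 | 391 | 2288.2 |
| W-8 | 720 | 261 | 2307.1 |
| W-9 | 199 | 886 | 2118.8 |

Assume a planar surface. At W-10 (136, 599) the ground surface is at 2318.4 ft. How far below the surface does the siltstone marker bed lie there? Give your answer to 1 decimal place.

Two edge vectors: W-7→W-8 = (229, -130, 18.9), W-7→W-9 = (-292, 495, -169.4).
Normal n = (W-7→W-8) × (W-7→W-9) = (12666.5, 33273.8, 75395).
So ∂z/∂x = −n_x/n_z = −0.16800 and ∂z/∂y = −n_y/n_z = −0.44133.
Intercept c from W-7: 2288.2 + 82.49 + 172.56 = 2543.25.
At (136, 599): z_contact = −22.85 − 264.35 + 2543.25 = 2256.04 ft.
Depth below ground = 2318.4 − 2256.04 = 62.4 ft.

62.4 ft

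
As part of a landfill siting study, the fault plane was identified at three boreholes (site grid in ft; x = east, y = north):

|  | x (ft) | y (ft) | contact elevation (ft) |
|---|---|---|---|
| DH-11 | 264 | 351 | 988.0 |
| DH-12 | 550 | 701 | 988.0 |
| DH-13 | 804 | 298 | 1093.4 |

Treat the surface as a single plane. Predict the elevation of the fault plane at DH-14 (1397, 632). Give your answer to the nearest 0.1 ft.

1151.2 ft

Two edge vectors: DH-11→DH-12 = (286, 350, 0), DH-11→DH-13 = (540, -53, 105.4).
Normal n = (DH-11→DH-12) × (DH-11→DH-13) = (36890, -30144.4, -204158).
So ∂z/∂x = −n_x/n_z = 0.180693 and ∂z/∂y = −n_y/n_z = −0.147652.
Intercept c from DH-11: 988 − 47.70 + 51.83 = 992.12.
At (1397, 632): z = 252.4 − 93.3 + 992.12 = 1151.2 ft.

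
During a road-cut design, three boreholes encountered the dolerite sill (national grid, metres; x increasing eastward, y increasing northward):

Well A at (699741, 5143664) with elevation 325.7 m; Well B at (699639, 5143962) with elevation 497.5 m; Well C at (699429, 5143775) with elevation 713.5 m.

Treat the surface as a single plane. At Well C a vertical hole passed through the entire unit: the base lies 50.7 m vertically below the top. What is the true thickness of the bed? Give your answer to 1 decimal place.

32.6 m

Let the plane be z = a·x + b·y + c.
Well B−Well A: −102a + 298b = 171.8;  Well C−Well A: −312a + 111b = 387.8.
Solving gives a = −1.18175, b = 0.17202.
|∇z| = √(a²+b²) = 1.19420, so dip δ = arctan(1.19420) = 50.06°.
True thickness = vertical thickness × cos δ = 50.7 × cos 50.06° = 32.6 m.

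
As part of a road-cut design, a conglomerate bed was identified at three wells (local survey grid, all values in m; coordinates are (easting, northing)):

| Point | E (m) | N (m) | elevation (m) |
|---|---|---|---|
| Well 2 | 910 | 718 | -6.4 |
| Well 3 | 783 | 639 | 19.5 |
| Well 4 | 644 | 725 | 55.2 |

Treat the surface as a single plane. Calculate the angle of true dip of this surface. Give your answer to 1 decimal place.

Let the plane be z = a·E + b·N + c.
Well 3−Well 2: −127a − 79b = 25.9;  Well 4−Well 2: −266a + 7b = 61.6.
Solving gives a = −0.23046, b = 0.04263.
Gradient magnitude |∇z| = √(a² + b²) = √(0.05311 + 0.00182) = 0.23437.
True dip = arctan(0.23437) = 13.2°, dipping toward E (azimuth ≈ 100°).

13.2°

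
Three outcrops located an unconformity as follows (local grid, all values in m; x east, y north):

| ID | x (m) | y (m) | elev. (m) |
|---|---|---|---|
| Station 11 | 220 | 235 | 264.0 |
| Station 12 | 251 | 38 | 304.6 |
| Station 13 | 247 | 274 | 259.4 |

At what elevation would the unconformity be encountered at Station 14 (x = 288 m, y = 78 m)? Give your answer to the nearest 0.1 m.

300.8 m

Let the plane be z = a·x + b·y + c.
Station 12−Station 11: 31a − 197b = 40.6;  Station 13−Station 11: 27a + 39b = −4.6.
Solving gives a = 0.10374, b = −0.18977.
Then c = 264 − a·220 − b·235 = 285.77.
At (288, 78): z = 29.9 − 14.8 + 285.77 = 300.8 m.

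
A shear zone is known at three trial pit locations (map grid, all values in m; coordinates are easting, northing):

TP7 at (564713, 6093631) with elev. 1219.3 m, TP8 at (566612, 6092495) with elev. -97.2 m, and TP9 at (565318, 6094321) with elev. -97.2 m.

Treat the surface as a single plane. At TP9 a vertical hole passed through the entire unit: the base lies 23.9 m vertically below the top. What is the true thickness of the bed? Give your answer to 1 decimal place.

13.4 m

Two edge vectors: TP7→TP8 = (1899, -1136, -1316.5), TP7→TP9 = (605, 690, -1316.5).
Normal n = (TP7→TP8) × (TP7→TP9) = (2403929, 1703551, 1997590).
So ∂z/∂easting = −n_x/n_z = −1.20341 and ∂z/∂northing = −n_y/n_z = −0.85280.
|∇z| = √(a²+b²) = 1.47495, so dip δ = arctan(1.47495) = 55.86°.
True thickness = vertical thickness × cos δ = 23.9 × cos 55.86° = 13.4 m.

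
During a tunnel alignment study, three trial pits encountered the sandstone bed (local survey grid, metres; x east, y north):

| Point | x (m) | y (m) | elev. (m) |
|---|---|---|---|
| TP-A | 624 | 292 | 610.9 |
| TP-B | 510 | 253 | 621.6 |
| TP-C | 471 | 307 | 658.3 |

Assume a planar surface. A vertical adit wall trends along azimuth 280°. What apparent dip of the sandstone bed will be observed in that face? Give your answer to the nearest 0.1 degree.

18.9°

Two edge vectors: TP-A→TP-B = (-114, -39, 10.7), TP-A→TP-C = (-153, 15, 47.4).
Normal n = (TP-A→TP-B) × (TP-A→TP-C) = (-2009.1, 3766.5, -7677).
So ∂z/∂x = −n_x/n_z = −0.26170 and ∂z/∂y = −n_y/n_z = 0.49062.
Unit vector along 280° is (sin 280°, cos 280°) = (-0.9848, 0.1736).
Slope in that direction = a·(-0.9848) + b·(0.1736) = 0.34292.
Apparent dip = arctan|0.34292| = 18.9° (true dip is 29.1°, so apparent ≤ true as expected).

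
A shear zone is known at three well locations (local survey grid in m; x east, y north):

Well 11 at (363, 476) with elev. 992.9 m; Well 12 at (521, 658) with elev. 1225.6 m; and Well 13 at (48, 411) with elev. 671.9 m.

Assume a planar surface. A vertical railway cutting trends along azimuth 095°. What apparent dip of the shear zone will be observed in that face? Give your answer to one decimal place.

Two edge vectors: Well 11→Well 12 = (158, 182, 232.7), Well 11→Well 13 = (-315, -65, -321).
Normal n = (Well 11→Well 12) × (Well 11→Well 13) = (-43296.5, -22582.5, 47060).
So ∂z/∂x = −n_x/n_z = 0.92003 and ∂z/∂y = −n_y/n_z = 0.47987.
Unit vector along 095° is (sin 95°, cos 95°) = (0.9962, -0.0872).
Slope in that direction = a·(0.9962) + b·(-0.0872) = 0.87470.
Apparent dip = arctan|0.87470| = 41.2° (true dip is 46.1°, so apparent ≤ true as expected).

41.2°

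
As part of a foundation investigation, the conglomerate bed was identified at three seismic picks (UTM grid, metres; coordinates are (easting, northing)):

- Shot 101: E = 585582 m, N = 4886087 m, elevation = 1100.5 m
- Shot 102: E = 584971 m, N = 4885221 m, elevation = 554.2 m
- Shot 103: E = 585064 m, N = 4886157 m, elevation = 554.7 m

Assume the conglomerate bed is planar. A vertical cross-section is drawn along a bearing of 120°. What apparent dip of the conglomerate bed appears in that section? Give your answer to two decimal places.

43.59°

Let the plane be z = a·E + b·N + c.
Shot 102−Shot 101: −611a − 866b = −546.3;  Shot 103−Shot 101: −518a + 70b = −545.8.
Solving gives a = 1.03978, b = −0.10278.
Unit vector along 120° is (sin 120°, cos 120°) = (0.8660, -0.5000).
Slope in that direction = a·(0.8660) + b·(-0.5000) = 0.95186.
Apparent dip = arctan|0.95186| = 43.59° (true dip is 46.3°, so apparent ≤ true as expected).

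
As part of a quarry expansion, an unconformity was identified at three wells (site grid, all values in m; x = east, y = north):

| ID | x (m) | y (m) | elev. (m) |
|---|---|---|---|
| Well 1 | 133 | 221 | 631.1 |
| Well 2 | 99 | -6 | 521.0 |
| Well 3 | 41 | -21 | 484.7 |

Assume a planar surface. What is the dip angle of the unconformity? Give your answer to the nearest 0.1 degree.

Two edge vectors: Well 1→Well 2 = (-34, -227, -110.1), Well 1→Well 3 = (-92, -242, -146.4).
Normal n = (Well 1→Well 2) × (Well 1→Well 3) = (6588.6, 5151.6, -12656).
So ∂z/∂x = −n_x/n_z = 0.52059 and ∂z/∂y = −n_y/n_z = 0.40705.
Gradient magnitude |∇z| = √(a² + b²) = √(0.27102 + 0.16569) = 0.66084.
True dip = arctan(0.66084) = 33.5°, dipping toward SW (azimuth ≈ 232°).

33.5°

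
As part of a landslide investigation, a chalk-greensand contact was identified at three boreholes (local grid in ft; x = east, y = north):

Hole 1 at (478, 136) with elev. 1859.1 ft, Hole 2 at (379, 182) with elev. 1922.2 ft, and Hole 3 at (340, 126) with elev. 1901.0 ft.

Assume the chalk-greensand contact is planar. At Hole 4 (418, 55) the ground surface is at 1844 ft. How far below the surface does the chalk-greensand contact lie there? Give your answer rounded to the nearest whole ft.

Two edge vectors: Hole 1→Hole 2 = (-99, 46, 63.1), Hole 1→Hole 3 = (-138, -10, 41.9).
Normal n = (Hole 1→Hole 2) × (Hole 1→Hole 3) = (2558.4, -4559.7, 7338).
So ∂z/∂x = −n_x/n_z = −0.34865 and ∂z/∂y = −n_y/n_z = 0.62138.
Intercept c from Hole 1: 1859.1 + 166.66 − 84.51 = 1941.25.
At (418, 55): z_contact = −145.7 + 34.2 + 1941.25 = 1829.7 ft.
Depth below ground = 1844 − 1829.7 = 14 ft.

14 ft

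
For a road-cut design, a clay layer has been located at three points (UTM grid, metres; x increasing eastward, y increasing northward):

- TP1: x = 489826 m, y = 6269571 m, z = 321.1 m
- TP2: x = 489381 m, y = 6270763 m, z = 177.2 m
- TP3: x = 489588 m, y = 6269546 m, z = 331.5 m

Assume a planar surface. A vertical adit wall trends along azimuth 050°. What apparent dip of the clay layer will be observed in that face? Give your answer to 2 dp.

Two edge vectors: TP1→TP2 = (-445, 1192, -143.9), TP1→TP3 = (-238, -25, 10.4).
Normal n = (TP1→TP2) × (TP1→TP3) = (8799.3, 38876.2, 294821).
So ∂z/∂x = −n_x/n_z = −0.02985 and ∂z/∂y = −n_y/n_z = −0.13186.
Unit vector along 050° is (sin 50°, cos 50°) = (0.7660, 0.6428).
Slope in that direction = a·(0.7660) + b·(0.6428) = −0.10762.
Apparent dip = arctan|0.10762| = 6.14° (true dip is 7.7°, so apparent ≤ true as expected).

6.14°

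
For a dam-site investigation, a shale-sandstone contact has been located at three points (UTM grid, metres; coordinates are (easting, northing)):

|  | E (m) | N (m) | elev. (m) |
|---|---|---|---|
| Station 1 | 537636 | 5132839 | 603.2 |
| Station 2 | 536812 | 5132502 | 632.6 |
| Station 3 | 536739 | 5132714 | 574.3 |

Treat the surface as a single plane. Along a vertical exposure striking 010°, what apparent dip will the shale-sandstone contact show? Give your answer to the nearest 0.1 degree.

13.3°

Two edge vectors: Station 1→Station 2 = (-824, -337, 29.4), Station 1→Station 3 = (-897, -125, -28.9).
Normal n = (Station 1→Station 2) × (Station 1→Station 3) = (13414.3, -50185.4, -199289).
So ∂z/∂E = −n_x/n_z = 0.06731 and ∂z/∂N = −n_y/n_z = −0.25182.
Unit vector along 010° is (sin 10°, cos 10°) = (0.1736, 0.9848).
Slope in that direction = a·(0.1736) + b·(0.9848) = −0.23631.
Apparent dip = arctan|0.23631| = 13.3° (true dip is 14.6°, so apparent ≤ true as expected).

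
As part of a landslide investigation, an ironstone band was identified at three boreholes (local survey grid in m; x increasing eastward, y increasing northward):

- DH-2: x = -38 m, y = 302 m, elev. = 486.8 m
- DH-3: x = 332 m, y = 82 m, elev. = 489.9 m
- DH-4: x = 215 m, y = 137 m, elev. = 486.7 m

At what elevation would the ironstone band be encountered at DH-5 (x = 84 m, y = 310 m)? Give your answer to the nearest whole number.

Two edge vectors: DH-2→DH-3 = (370, -220, 3.1), DH-2→DH-4 = (253, -165, -0.1).
Normal n = (DH-2→DH-3) × (DH-2→DH-4) = (533.5, 821.3, -5390).
So ∂z/∂x = −n_x/n_z = 0.09898 and ∂z/∂y = −n_y/n_z = 0.15237.
Intercept c from DH-2: 486.8 + 3.76 − 46.02 = 444.54.
At (84, 310): z = 8.3 + 47.2 + 444.54 = 500.1 m.

500 m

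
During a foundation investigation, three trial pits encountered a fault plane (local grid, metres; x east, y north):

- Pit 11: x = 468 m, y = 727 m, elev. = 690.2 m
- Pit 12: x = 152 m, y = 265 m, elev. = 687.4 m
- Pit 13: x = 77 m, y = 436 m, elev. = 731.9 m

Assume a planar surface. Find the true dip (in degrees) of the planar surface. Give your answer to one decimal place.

Two edge vectors: Pit 11→Pit 12 = (-316, -462, -2.8), Pit 11→Pit 13 = (-391, -291, 41.7).
Normal n = (Pit 11→Pit 12) × (Pit 11→Pit 13) = (-20080.2, 14272, -88686).
So ∂z/∂x = −n_x/n_z = −0.22642 and ∂z/∂y = −n_y/n_z = 0.16093.
Gradient magnitude |∇z| = √(a² + b²) = √(0.05127 + 0.02590) = 0.27778.
True dip = arctan(0.27778) = 15.5°, dipping toward SE (azimuth ≈ 125°).

15.5°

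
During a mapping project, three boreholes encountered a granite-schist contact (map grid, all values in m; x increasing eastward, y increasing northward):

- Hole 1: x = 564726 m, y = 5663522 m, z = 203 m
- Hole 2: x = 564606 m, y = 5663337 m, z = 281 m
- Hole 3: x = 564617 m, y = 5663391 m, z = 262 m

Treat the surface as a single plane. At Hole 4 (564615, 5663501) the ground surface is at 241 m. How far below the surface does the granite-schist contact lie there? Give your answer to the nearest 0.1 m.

13.9 m

Let the plane be z = a·x + b·y + c.
Hole 2−Hole 1: −120a − 185b = 78;  Hole 3−Hole 1: −109a − 131b = 59.
Solving gives a = −0.156805399, b = −0.319910011.
Then c = 203 − a·564726 − b·5663522 = 1900572.47.
At (564615, 5663501): z_contact = −88534.68 − 1811810.67 + 1900572.47 = 227.12 m.
Depth below ground = 241 − 227.12 = 13.9 m.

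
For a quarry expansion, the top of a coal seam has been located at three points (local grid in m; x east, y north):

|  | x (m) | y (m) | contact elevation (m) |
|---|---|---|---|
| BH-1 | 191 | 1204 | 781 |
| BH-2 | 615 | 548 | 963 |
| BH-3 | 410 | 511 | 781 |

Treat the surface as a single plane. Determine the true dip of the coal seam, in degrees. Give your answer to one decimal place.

Let the plane be z = a·x + b·y + c.
BH-2−BH-1: 424a − 656b = 182;  BH-3−BH-1: 219a − 693b = 0.
Solving gives a = 0.83990, b = 0.26542.
Gradient magnitude |∇z| = √(a² + b²) = √(0.70543 + 0.07045) = 0.88084.
True dip = arctan(0.88084) = 41.4°, dipping toward WSW (azimuth ≈ 252°).

41.4°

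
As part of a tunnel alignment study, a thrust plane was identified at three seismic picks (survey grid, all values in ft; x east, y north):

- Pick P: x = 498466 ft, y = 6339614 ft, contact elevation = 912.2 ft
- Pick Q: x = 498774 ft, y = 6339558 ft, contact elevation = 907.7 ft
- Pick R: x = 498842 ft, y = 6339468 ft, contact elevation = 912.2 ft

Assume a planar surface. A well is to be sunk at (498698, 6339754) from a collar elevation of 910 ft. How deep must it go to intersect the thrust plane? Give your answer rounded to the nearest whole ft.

14 ft

Let the plane be z = a·x + b·y + c.
Pick Q−Pick P: 308a − 56b = −4.5;  Pick R−Pick P: 376a − 146b = 0.
Solving gives a = −0.02747574, b = −0.07075945.
Then c = 912.2 − a·498466 − b·6339614 = 463195.53.
At (498698, 6339754): z_contact = −13702.1 − 448597.5 + 463195.53 = 895.9 ft.
Depth below ground = 910 − 895.9 = 14 ft.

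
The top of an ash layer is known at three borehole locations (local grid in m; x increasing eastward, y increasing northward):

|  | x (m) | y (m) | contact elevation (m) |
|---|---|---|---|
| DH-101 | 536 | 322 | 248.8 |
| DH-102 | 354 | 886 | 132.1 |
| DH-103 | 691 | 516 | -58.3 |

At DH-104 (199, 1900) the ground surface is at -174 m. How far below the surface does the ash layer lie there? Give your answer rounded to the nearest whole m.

115 m

Two edge vectors: DH-101→DH-102 = (-182, 564, -116.7), DH-101→DH-103 = (155, 194, -307.1).
Normal n = (DH-101→DH-102) × (DH-101→DH-103) = (-150564.6, -73980.7, -122728).
So ∂z/∂x = −n_x/n_z = −1.22682 and ∂z/∂y = −n_y/n_z = −0.60280.
Intercept c from DH-101: 248.8 + 657.57 + 194.10 = 1100.48.
At (199, 1900): z_contact = −244.1 − 1145.3 + 1100.48 = -289.0 m.
Depth below ground = -174 − (-289.0) = 115 m.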